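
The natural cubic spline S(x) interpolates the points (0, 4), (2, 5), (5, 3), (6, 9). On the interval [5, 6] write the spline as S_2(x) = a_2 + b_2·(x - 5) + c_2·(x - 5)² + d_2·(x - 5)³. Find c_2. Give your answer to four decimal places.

Write m_i for S''(x_i). With h_i = 2, 3, 1 and divided differences Δ_i = 1/2, -2/3, 6, the continuity of S' gives the tridiagonal system
  2·m_0 + 10·m_1 + 3·m_2 = 6(Δ_1 - Δ_0) = -7
  3·m_1 + 8·m_2 + 1·m_3 = 6(Δ_2 - Δ_1) = 40
Natural end conditions: m_0 = m_3 = 0.
Hence m_0 = 0, m_1 = -176/71, m_2 = 421/71, m_3 = 0.
On [5, 6], with S_2(x) = a_2 + b_2·(x - 5) + c_2·(x - 5)² + d_2·(x - 5)³: c_2 = m_2/2 = 421/142, d_2 = (m_3 - m_2)/(6h_2) = -421/426, b_2 = Δ_2 - h_2(2m_2 + m_3)/6 = 857/213.

2.9648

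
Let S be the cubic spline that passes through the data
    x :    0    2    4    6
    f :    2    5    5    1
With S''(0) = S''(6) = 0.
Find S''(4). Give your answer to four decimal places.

-1.3000

Let M_i = S''(x_i). Step sizes h_i = 2, 2, 2; slopes of the chords Δ_i = (y_(i+1) - y_i)/h_i = 3/2, 0, -2.
  2·M_0 + 8·M_1 + 2·M_2 = 6(Δ_1 - Δ_0) = -9
  2·M_1 + 8·M_2 + 2·M_3 = 6(Δ_2 - Δ_1) = -12
Natural end conditions: M_0 = M_3 = 0.
Forward elimination and back-substitution give M_0 = 0, M_1 = -4/5, M_2 = -13/10, M_3 = 0.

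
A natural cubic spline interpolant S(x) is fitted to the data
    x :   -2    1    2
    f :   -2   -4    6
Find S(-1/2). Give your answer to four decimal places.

Put M_i = S'' at the i-th knot. Here h = (3, 1) and Δ = (-2/3, 10), so the interior equations h_(i-1)·M_(i-1) + 2(h_(i-1)+h_i)·M_i + h_i·M_(i+1) = 6(Δ_i − Δ_(i-1)) read
  3·M_0 + 8·M_1 + 1·M_2 = 6(Δ_1 - Δ_0) = 64
Natural end conditions: M_0 = M_2 = 0.
Solving the tridiagonal system: M_0 = 0, M_1 = 8, M_2 = 0.
On [-2, 1], S(x) = -2 - 14/3·(x + 2) + 0·(x + 2)² + 4/9·(x + 2)³.
With (x + 2) = 3/2: S(-1/2) = -15/2.

-7.5000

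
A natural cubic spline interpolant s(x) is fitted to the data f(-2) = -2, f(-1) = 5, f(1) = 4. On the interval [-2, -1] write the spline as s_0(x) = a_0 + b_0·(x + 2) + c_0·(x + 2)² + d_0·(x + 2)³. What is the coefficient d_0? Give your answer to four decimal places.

-1.2500

Let M_i = s''(x_i). Step sizes h_i = 1, 2; slopes of the chords Δ_i = (y_(i+1) - y_i)/h_i = 7, -1/2.
  1·M_0 + 6·M_1 + 2·M_2 = 6(Δ_1 - Δ_0) = -45
Natural end conditions: M_0 = M_2 = 0.
Solving: M_0 = 0, M_1 = -15/2, M_2 = 0.
On [-2, -1], with s_0(x) = a_0 + b_0·(x + 2) + c_0·(x + 2)² + d_0·(x + 2)³: c_0 = M_0/2 = 0, d_0 = (M_1 - M_0)/(6h_0) = -5/4, b_0 = Δ_0 - h_0(2M_0 + M_1)/6 = 33/4.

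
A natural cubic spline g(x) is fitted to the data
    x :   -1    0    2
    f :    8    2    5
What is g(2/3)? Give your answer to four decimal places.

1.1481

With m_i denoting the second derivative at x_i, h_i = 1, 2, and Δ_i = (y_(i+1) − y_i)/h_i = -6, 3/2:
  1·m_0 + 6·m_1 + 2·m_2 = 6(Δ_1 - Δ_0) = 45
Natural end conditions: m_0 = m_2 = 0.
Hence m_0 = 0, m_1 = 15/2, m_2 = 0.
On [0, 2], g(x) = 2 - 7/2·x + 15/4·x² - 5/8·x³.
With x = 2/3: g(2/3) = 31/27.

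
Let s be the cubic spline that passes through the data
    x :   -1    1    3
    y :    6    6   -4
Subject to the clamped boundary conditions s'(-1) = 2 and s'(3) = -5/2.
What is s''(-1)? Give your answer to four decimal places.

With σ_i denoting the second derivative at x_i, h_i = 2, 2, and Δ_i = (y_(i+1) − y_i)/h_i = 0, -5:
  2·σ_0 + 8·σ_1 + 2·σ_2 = 6(Δ_1 - Δ_0) = -30
Clamped end conditions give two more equations: 2h_0·σ_0 + h_0·σ_1 = 6(Δ_0 - s'(-1)) = -12 and h_1·σ_1 + 2h_1·σ_2 = 6(s'(3) - Δ_1) = 15.
Solving the tridiagonal system: σ_0 = -3/8, σ_1 = -21/4, σ_2 = 51/8.

-0.3750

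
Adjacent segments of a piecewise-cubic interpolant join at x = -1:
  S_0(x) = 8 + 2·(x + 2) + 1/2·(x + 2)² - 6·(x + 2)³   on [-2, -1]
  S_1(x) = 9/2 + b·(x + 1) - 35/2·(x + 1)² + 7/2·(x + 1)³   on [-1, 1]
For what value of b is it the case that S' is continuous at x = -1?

-15

S_0'(x) = 2 + 1·(x + 2) - 18·(x + 2)², so S_0'(-1) = -15. On the right, S_1'(-1) = b, so b = -15.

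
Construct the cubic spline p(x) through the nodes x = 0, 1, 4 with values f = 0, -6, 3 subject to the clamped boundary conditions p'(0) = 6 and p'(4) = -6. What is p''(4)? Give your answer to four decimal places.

Put m_i = p'' at the i-th knot. Here h = (1, 3) and Δ = (-6, 3), so the interior equations h_(i-1)·m_(i-1) + 2(h_(i-1)+h_i)·m_i + h_i·m_(i+1) = 6(Δ_i − Δ_(i-1)) read
  1·m_0 + 8·m_1 + 3·m_2 = 6(Δ_1 - Δ_0) = 54
Clamped end conditions give two more equations: 2h_0·m_0 + h_0·m_1 = 6(Δ_0 - p'(0)) = -72 and h_1·m_1 + 2h_1·m_2 = 6(p'(4) - Δ_1) = -54.
Solving the tridiagonal system: m_0 = -183/4, m_1 = 39/2, m_2 = -75/4.

-18.7500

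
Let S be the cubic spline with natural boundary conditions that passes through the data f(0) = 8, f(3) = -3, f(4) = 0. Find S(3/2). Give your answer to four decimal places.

With M_i denoting the second derivative at x_i, h_i = 3, 1, and Δ_i = (y_(i+1) − y_i)/h_i = -11/3, 3:
  3·M_0 + 8·M_1 + 1·M_2 = 6(Δ_1 - Δ_0) = 40
Natural end conditions: M_0 = M_2 = 0.
Hence M_0 = 0, M_1 = 5, M_2 = 0.
On [0, 3], S(x) = 8 - 37/6·x + 0·x² + 5/18·x³.
With x = 3/2: S(3/2) = -5/16.

-0.3125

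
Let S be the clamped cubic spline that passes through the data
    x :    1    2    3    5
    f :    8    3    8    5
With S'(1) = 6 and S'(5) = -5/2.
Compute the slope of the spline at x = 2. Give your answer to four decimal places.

With σ_i denoting the second derivative at x_i, h_i = 1, 1, 2, and Δ_i = (y_(i+1) − y_i)/h_i = -5, 5, -3/2:
  1·σ_0 + 4·σ_1 + 1·σ_2 = 6(Δ_1 - Δ_0) = 60
  1·σ_1 + 6·σ_2 + 2·σ_3 = 6(Δ_2 - Δ_1) = -39
Clamped end conditions give two more equations: 2h_0·σ_0 + h_0·σ_1 = 6(Δ_0 - S'(1)) = -66 and h_2·σ_2 + 2h_2·σ_3 = 6(S'(5) - Δ_2) = -6.
Hence σ_0 = -530/11, σ_1 = 334/11, σ_2 = -146/11, σ_3 = 113/22.
On [2, 3], S'(x) = b_1 + 2c_1·(x - 2) + 3d_1·(x - 2)² with b_1 = Δ_1 - h_1(2σ_1 + σ_2)/6 = -32/11, c_1 = σ_1/2 = 167/11, d_1 = (σ_2 - σ_1)/(6h_1) = -80/11. So S'(2) = -32/11.

-2.9091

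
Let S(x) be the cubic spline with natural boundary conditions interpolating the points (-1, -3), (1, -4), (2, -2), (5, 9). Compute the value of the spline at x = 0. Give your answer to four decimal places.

Let m_i = S''(x_i). Step sizes h_i = 2, 1, 3; slopes of the chords Δ_i = (y_(i+1) - y_i)/h_i = -1/2, 2, 11/3.
  2·m_0 + 6·m_1 + 1·m_2 = 6(Δ_1 - Δ_0) = 15
  1·m_1 + 8·m_2 + 3·m_3 = 6(Δ_2 - Δ_1) = 10
Natural end conditions: m_0 = m_3 = 0.
Solving the tridiagonal system: m_0 = 0, m_1 = 110/47, m_2 = 45/47, m_3 = 0.
On [-1, 1], S(x) = -3 - 361/282·(x + 1) + 0·(x + 1)² + 55/282·(x + 1)³.
With (x + 1) = 1: S(0) = -192/47.

-4.0851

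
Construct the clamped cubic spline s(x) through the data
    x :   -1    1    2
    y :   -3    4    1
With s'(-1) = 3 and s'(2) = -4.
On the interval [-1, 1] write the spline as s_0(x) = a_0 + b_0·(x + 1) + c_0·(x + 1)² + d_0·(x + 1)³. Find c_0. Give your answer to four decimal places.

Put M_i = s'' at the i-th knot. Here h = (2, 1) and Δ = (7/2, -3), so the interior equations h_(i-1)·M_(i-1) + 2(h_(i-1)+h_i)·M_i + h_i·M_(i+1) = 6(Δ_i − Δ_(i-1)) read
  2·M_0 + 6·M_1 + 1·M_2 = 6(Δ_1 - Δ_0) = -39
Clamped end conditions give two more equations: 2h_0·M_0 + h_0·M_1 = 6(Δ_0 - s'(-1)) = 3 and h_1·M_1 + 2h_1·M_2 = 6(s'(2) - Δ_1) = -6.
Solving the tridiagonal system: M_0 = 59/12, M_1 = -25/3, M_2 = 7/6.
On [-1, 1], with s_0(x) = a_0 + b_0·(x + 1) + c_0·(x + 1)² + d_0·(x + 1)³: c_0 = M_0/2 = 59/24, d_0 = (M_1 - M_0)/(6h_0) = -53/48, b_0 = Δ_0 - h_0(2M_0 + M_1)/6 = 3.

2.4583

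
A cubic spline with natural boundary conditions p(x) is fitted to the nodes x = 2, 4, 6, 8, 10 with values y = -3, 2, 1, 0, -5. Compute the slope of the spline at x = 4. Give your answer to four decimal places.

0.8214

Let m_i = p''(x_i). Step sizes h_i = 2, 2, 2, 2; slopes of the chords Δ_i = (y_(i+1) - y_i)/h_i = 5/2, -1/2, -1/2, -5/2.
  2·m_0 + 8·m_1 + 2·m_2 = 6(Δ_1 - Δ_0) = -18
  2·m_1 + 8·m_2 + 2·m_3 = 6(Δ_2 - Δ_1) = 0
  2·m_2 + 8·m_3 + 2·m_4 = 6(Δ_3 - Δ_2) = -12
Natural end conditions: m_0 = m_4 = 0.
Hence m_0 = 0, m_1 = -141/56, m_2 = 15/14, m_3 = -99/56, m_4 = 0.
On [4, 6], p'(x) = b_1 + 2c_1·(x - 4) + 3d_1·(x - 4)² with b_1 = Δ_1 - h_1(2m_1 + m_2)/6 = 23/28, c_1 = m_1/2 = -141/112, d_1 = (m_2 - m_1)/(6h_1) = 67/224. So p'(4) = 23/28.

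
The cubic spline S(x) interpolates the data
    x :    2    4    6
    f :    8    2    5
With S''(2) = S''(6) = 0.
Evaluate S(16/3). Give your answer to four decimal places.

With M_i denoting the second derivative at x_i, h_i = 2, 2, and Δ_i = (y_(i+1) − y_i)/h_i = -3, 3/2:
  2·M_0 + 8·M_1 + 2·M_2 = 6(Δ_1 - Δ_0) = 27
Natural end conditions: M_0 = M_2 = 0.
Solving: M_0 = 0, M_1 = 27/8, M_2 = 0.
On [4, 6], S(x) = 2 - 3/4·(x - 4) + 27/16·(x - 4)² - 9/32·(x - 4)³.
With (x - 4) = 4/3: S(16/3) = 10/3.

3.3333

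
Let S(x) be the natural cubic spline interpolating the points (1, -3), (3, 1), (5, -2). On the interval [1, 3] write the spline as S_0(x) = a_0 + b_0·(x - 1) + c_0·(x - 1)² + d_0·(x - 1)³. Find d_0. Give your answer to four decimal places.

-0.2188

With M_i denoting the second derivative at x_i, h_i = 2, 2, and Δ_i = (y_(i+1) − y_i)/h_i = 2, -3/2:
  2·M_0 + 8·M_1 + 2·M_2 = 6(Δ_1 - Δ_0) = -21
Natural end conditions: M_0 = M_2 = 0.
Solving: M_0 = 0, M_1 = -21/8, M_2 = 0.
On [1, 3], with S_0(x) = a_0 + b_0·(x - 1) + c_0·(x - 1)² + d_0·(x - 1)³: c_0 = M_0/2 = 0, d_0 = (M_1 - M_0)/(6h_0) = -7/32, b_0 = Δ_0 - h_0(2M_0 + M_1)/6 = 23/8.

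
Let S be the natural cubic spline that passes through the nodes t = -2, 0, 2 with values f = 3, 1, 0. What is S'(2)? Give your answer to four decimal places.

-0.3750

Let σ_i = S''(x_i). Step sizes h_i = 2, 2; slopes of the chords Δ_i = (y_(i+1) - y_i)/h_i = -1, -1/2.
  2·σ_0 + 8·σ_1 + 2·σ_2 = 6(Δ_1 - Δ_0) = 3
Natural end conditions: σ_0 = σ_2 = 0.
Forward elimination and back-substitution give σ_0 = 0, σ_1 = 3/8, σ_2 = 0.
On [0, 2], S'(t) = b_1 + 2c_1·t + 3d_1·t² with b_1 = Δ_1 - h_1(2σ_1 + σ_2)/6 = -3/4, c_1 = σ_1/2 = 3/16, d_1 = (σ_2 - σ_1)/(6h_1) = -1/32. So S'(2) = -3/8.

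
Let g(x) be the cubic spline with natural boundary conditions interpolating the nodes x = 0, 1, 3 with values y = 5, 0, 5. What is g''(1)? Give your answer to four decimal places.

7.5000

Put M_i = g'' at the i-th knot. Here h = (1, 2) and Δ = (-5, 5/2), so the interior equations h_(i-1)·M_(i-1) + 2(h_(i-1)+h_i)·M_i + h_i·M_(i+1) = 6(Δ_i − Δ_(i-1)) read
  1·M_0 + 6·M_1 + 2·M_2 = 6(Δ_1 - Δ_0) = 45
Natural end conditions: M_0 = M_2 = 0.
Solving the tridiagonal system: M_0 = 0, M_1 = 15/2, M_2 = 0.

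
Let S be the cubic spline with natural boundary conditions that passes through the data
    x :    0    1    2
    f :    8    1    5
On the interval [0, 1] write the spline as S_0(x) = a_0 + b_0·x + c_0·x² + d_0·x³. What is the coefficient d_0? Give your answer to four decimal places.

2.7500

Put M_i = S'' at the i-th knot. Here h = (1, 1) and Δ = (-7, 4), so the interior equations h_(i-1)·M_(i-1) + 2(h_(i-1)+h_i)·M_i + h_i·M_(i+1) = 6(Δ_i − Δ_(i-1)) read
  1·M_0 + 4·M_1 + 1·M_2 = 6(Δ_1 - Δ_0) = 66
Natural end conditions: M_0 = M_2 = 0.
Solving the tridiagonal system: M_0 = 0, M_1 = 33/2, M_2 = 0.
On [0, 1], with S_0(x) = a_0 + b_0·x + c_0·x² + d_0·x³: c_0 = M_0/2 = 0, d_0 = (M_1 - M_0)/(6h_0) = 11/4, b_0 = Δ_0 - h_0(2M_0 + M_1)/6 = -39/4.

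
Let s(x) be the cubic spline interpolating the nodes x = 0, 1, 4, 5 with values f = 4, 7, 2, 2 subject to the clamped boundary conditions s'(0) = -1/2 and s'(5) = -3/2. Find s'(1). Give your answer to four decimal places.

With m_i denoting the second derivative at x_i, h_i = 1, 3, 1, and Δ_i = (y_(i+1) − y_i)/h_i = 3, -5/3, 0:
  1·m_0 + 8·m_1 + 3·m_2 = 6(Δ_1 - Δ_0) = -28
  3·m_1 + 8·m_2 + 1·m_3 = 6(Δ_2 - Δ_1) = 10
Clamped end conditions give two more equations: 2h_0·m_0 + h_0·m_1 = 6(Δ_0 - s'(0)) = 21 and h_2·m_2 + 2h_2·m_3 = 6(s'(5) - Δ_2) = -9.
Forward elimination and back-substitution give m_0 = 883/63, m_1 = -443/63, m_2 = 299/63, m_3 = -433/63.
On [1, 4], s'(x) = b_1 + 2c_1·(x - 1) + 3d_1·(x - 1)² with b_1 = Δ_1 - h_1(2m_1 + m_2)/6 = 377/126, c_1 = m_1/2 = -443/126, d_1 = (m_2 - m_1)/(6h_1) = 53/81. So s'(1) = 377/126.

2.9921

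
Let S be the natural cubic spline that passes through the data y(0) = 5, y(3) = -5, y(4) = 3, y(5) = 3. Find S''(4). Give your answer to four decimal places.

-14.5806

With σ_i denoting the second derivative at x_i, h_i = 3, 1, 1, and Δ_i = (y_(i+1) − y_i)/h_i = -10/3, 8, 0:
  3·σ_0 + 8·σ_1 + 1·σ_2 = 6(Δ_1 - Δ_0) = 68
  1·σ_1 + 4·σ_2 + 1·σ_3 = 6(Δ_2 - Δ_1) = -48
Natural end conditions: σ_0 = σ_3 = 0.
Solving: σ_0 = 0, σ_1 = 320/31, σ_2 = -452/31, σ_3 = 0.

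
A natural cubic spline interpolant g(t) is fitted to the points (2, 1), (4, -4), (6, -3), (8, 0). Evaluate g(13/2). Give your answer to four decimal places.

-2.2938

Write σ_i for g''(x_i). With h_i = 2, 2, 2 and divided differences Δ_i = -5/2, 1/2, 3/2, the continuity of g' gives the tridiagonal system
  2·σ_0 + 8·σ_1 + 2·σ_2 = 6(Δ_1 - Δ_0) = 18
  2·σ_1 + 8·σ_2 + 2·σ_3 = 6(Δ_2 - Δ_1) = 6
Natural end conditions: σ_0 = σ_3 = 0.
Solving the tridiagonal system: σ_0 = 0, σ_1 = 11/5, σ_2 = 1/5, σ_3 = 0.
On [6, 8], g(t) = -3 + 41/30·(t - 6) + 1/10·(t - 6)² - 1/60·(t - 6)³.
With (t - 6) = 1/2: g(13/2) = -367/160.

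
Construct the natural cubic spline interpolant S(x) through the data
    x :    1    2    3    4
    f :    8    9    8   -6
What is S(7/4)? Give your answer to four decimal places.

8.6406

Let σ_i = S''(x_i). Step sizes h_i = 1, 1, 1; slopes of the chords Δ_i = (y_(i+1) - y_i)/h_i = 1, -1, -14.
  1·σ_0 + 4·σ_1 + 1·σ_2 = 6(Δ_1 - Δ_0) = -12
  1·σ_1 + 4·σ_2 + 1·σ_3 = 6(Δ_2 - Δ_1) = -78
Natural end conditions: σ_0 = σ_3 = 0.
Forward elimination and back-substitution give σ_0 = 0, σ_1 = 2, σ_2 = -20, σ_3 = 0.
On [1, 2], S(x) = 8 + 2/3·(x - 1) + 0·(x - 1)² + 1/3·(x - 1)³.
With (x - 1) = 3/4: S(7/4) = 553/64.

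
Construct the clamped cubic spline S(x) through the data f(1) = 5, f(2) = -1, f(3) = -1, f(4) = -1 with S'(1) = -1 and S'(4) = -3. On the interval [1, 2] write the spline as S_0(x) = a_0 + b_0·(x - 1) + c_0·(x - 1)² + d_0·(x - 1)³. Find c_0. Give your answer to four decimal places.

Let M_i = S''(x_i). Step sizes h_i = 1, 1, 1; slopes of the chords Δ_i = (y_(i+1) - y_i)/h_i = -6, 0, 0.
  1·M_0 + 4·M_1 + 1·M_2 = 6(Δ_1 - Δ_0) = 36
  1·M_1 + 4·M_2 + 1·M_3 = 6(Δ_2 - Δ_1) = 0
Clamped end conditions give two more equations: 2h_0·M_0 + h_0·M_1 = 6(Δ_0 - S'(1)) = -30 and h_2·M_2 + 2h_2·M_3 = 6(S'(4) - Δ_2) = -18.
Hence M_0 = -338/15, M_1 = 226/15, M_2 = -26/15, M_3 = -122/15.
On [1, 2], with S_0(x) = a_0 + b_0·(x - 1) + c_0·(x - 1)² + d_0·(x - 1)³: c_0 = M_0/2 = -169/15, d_0 = (M_1 - M_0)/(6h_0) = 94/15, b_0 = Δ_0 - h_0(2M_0 + M_1)/6 = -1.

-11.2667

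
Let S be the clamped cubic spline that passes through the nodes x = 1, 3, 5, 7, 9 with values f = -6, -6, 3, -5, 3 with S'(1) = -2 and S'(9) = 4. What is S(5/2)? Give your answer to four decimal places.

-7.3050

Let σ_i = S''(x_i). Step sizes h_i = 2, 2, 2, 2; slopes of the chords Δ_i = (y_(i+1) - y_i)/h_i = 0, 9/2, -4, 4.
  2·σ_0 + 8·σ_1 + 2·σ_2 = 6(Δ_1 - Δ_0) = 27
  2·σ_1 + 8·σ_2 + 2·σ_3 = 6(Δ_2 - Δ_1) = -51
  2·σ_2 + 8·σ_3 + 2·σ_4 = 6(Δ_3 - Δ_2) = 48
Clamped end conditions give two more equations: 2h_0·σ_0 + h_0·σ_1 = 6(Δ_0 - S'(1)) = 12 and h_3·σ_3 + 2h_3·σ_4 = 6(S'(9) - Δ_3) = 0.
Solving: σ_0 = 3/112, σ_1 = 333/56, σ_2 = -165/16, σ_3 = 549/56, σ_4 = -549/112.
On [1, 3], S(x) = -6 - 2·(x - 1) + 3/224·(x - 1)² + 221/448·(x - 1)³.
With (x - 1) = 3/2: S(5/2) = -26181/3584.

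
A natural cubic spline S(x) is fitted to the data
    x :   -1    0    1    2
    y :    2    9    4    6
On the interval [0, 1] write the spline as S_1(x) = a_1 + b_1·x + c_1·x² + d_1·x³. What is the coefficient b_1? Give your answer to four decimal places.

Write σ_i for S''(x_i). With h_i = 1, 1, 1 and divided differences Δ_i = 7, -5, 2, the continuity of S' gives the tridiagonal system
  1·σ_0 + 4·σ_1 + 1·σ_2 = 6(Δ_1 - Δ_0) = -72
  1·σ_1 + 4·σ_2 + 1·σ_3 = 6(Δ_2 - Δ_1) = 42
Natural end conditions: σ_0 = σ_3 = 0.
Solving: σ_0 = 0, σ_1 = -22, σ_2 = 16, σ_3 = 0.
On [0, 1], with S_1(x) = a_1 + b_1·x + c_1·x² + d_1·x³: c_1 = σ_1/2 = -11, d_1 = (σ_2 - σ_1)/(6h_1) = 19/3, b_1 = Δ_1 - h_1(2σ_1 + σ_2)/6 = -1/3.

-0.3333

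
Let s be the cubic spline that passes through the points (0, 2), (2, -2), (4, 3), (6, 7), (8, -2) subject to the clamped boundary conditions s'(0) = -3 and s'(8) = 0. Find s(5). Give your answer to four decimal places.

6.7411

Put σ_i = s'' at the i-th knot. Here h = (2, 2, 2, 2) and Δ = (-2, 5/2, 2, -9/2), so the interior equations h_(i-1)·σ_(i-1) + 2(h_(i-1)+h_i)·σ_i + h_i·σ_(i+1) = 6(Δ_i − Δ_(i-1)) read
  2·σ_0 + 8·σ_1 + 2·σ_2 = 6(Δ_1 - Δ_0) = 27
  2·σ_1 + 8·σ_2 + 2·σ_3 = 6(Δ_2 - Δ_1) = -3
  2·σ_2 + 8·σ_3 + 2·σ_4 = 6(Δ_3 - Δ_2) = -39
Clamped end conditions give two more equations: 2h_0·σ_0 + h_0·σ_1 = 6(Δ_0 - s'(0)) = 6 and h_3·σ_3 + 2h_3·σ_4 = 6(s'(8) - Δ_3) = 27.
Forward elimination and back-substitution give σ_0 = -3/28, σ_1 = 45/14, σ_2 = 3/4, σ_3 = -54/7, σ_4 = 297/28.
On [4, 6], s(t) = 3 + 57/14·(t - 4) + 3/8·(t - 4)² - 79/112·(t - 4)³.
With (t - 4) = 1: s(5) = 755/112.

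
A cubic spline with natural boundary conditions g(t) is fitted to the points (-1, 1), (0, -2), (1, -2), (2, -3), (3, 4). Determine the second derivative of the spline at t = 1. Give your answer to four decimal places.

-6.4286

Let m_i = g''(x_i). Step sizes h_i = 1, 1, 1, 1; slopes of the chords Δ_i = (y_(i+1) - y_i)/h_i = -3, 0, -1, 7.
  1·m_0 + 4·m_1 + 1·m_2 = 6(Δ_1 - Δ_0) = 18
  1·m_1 + 4·m_2 + 1·m_3 = 6(Δ_2 - Δ_1) = -6
  1·m_2 + 4·m_3 + 1·m_4 = 6(Δ_3 - Δ_2) = 48
Natural end conditions: m_0 = m_4 = 0.
Solving the tridiagonal system: m_0 = 0, m_1 = 171/28, m_2 = -45/7, m_3 = 381/28, m_4 = 0.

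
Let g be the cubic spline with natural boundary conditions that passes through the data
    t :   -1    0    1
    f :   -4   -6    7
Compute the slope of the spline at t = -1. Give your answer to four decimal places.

Put M_i = g'' at the i-th knot. Here h = (1, 1) and Δ = (-2, 13), so the interior equations h_(i-1)·M_(i-1) + 2(h_(i-1)+h_i)·M_i + h_i·M_(i+1) = 6(Δ_i − Δ_(i-1)) read
  1·M_0 + 4·M_1 + 1·M_2 = 6(Δ_1 - Δ_0) = 90
Natural end conditions: M_0 = M_2 = 0.
Hence M_0 = 0, M_1 = 45/2, M_2 = 0.
On [-1, 0], g'(t) = b_0 + 2c_0·(t + 1) + 3d_0·(t + 1)² with b_0 = Δ_0 - h_0(2M_0 + M_1)/6 = -23/4, c_0 = M_0/2 = 0, d_0 = (M_1 - M_0)/(6h_0) = 15/4. So g'(-1) = -23/4.

-5.7500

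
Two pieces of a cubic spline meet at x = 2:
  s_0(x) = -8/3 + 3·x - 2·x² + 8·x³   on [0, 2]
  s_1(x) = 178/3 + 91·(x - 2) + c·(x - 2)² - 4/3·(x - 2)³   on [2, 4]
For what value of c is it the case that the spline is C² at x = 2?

46

s_0''(x) = -4 + 48·x, so s_0''(2) = 92. On the right, s_1''(2) = 2c, so c = 46.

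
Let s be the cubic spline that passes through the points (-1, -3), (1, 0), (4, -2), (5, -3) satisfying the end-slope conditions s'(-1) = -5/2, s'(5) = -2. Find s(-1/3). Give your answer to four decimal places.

Put M_i = s'' at the i-th knot. Here h = (2, 3, 1) and Δ = (3/2, -2/3, -1), so the interior equations h_(i-1)·M_(i-1) + 2(h_(i-1)+h_i)·M_i + h_i·M_(i+1) = 6(Δ_i − Δ_(i-1)) read
  2·M_0 + 10·M_1 + 3·M_2 = 6(Δ_1 - Δ_0) = -13
  3·M_1 + 8·M_2 + 1·M_3 = 6(Δ_2 - Δ_1) = -2
Clamped end conditions give two more equations: 2h_0·M_0 + h_0·M_1 = 6(Δ_0 - s'(-1)) = 24 and h_2·M_2 + 2h_2·M_3 = 6(s'(5) - Δ_2) = -6.
Hence M_0 = 595/78, M_1 = -127/39, M_2 = 56/39, M_3 = -145/39.
On [-1, 1], s(x) = -3 - 5/2·(x + 1) + 595/156·(x + 1)² - 283/312·(x + 1)³.
With (x + 1) = 2/3: s(-1/3) = -3412/1053.

-3.2403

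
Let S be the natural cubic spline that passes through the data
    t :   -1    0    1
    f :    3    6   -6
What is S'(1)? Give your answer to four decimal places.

-15.7500

Write M_i for S''(x_i). With h_i = 1, 1 and divided differences Δ_i = 3, -12, the continuity of S' gives the tridiagonal system
  1·M_0 + 4·M_1 + 1·M_2 = 6(Δ_1 - Δ_0) = -90
Natural end conditions: M_0 = M_2 = 0.
Forward elimination and back-substitution give M_0 = 0, M_1 = -45/2, M_2 = 0.
On [0, 1], S'(t) = b_1 + 2c_1·t + 3d_1·t² with b_1 = Δ_1 - h_1(2M_1 + M_2)/6 = -9/2, c_1 = M_1/2 = -45/4, d_1 = (M_2 - M_1)/(6h_1) = 15/4. So S'(1) = -63/4.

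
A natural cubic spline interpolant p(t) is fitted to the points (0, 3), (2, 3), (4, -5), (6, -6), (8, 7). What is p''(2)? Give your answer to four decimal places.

-3.5893

Write m_i for p''(x_i). With h_i = 2, 2, 2, 2 and divided differences Δ_i = 0, -4, -1/2, 13/2, the continuity of p' gives the tridiagonal system
  2·m_0 + 8·m_1 + 2·m_2 = 6(Δ_1 - Δ_0) = -24
  2·m_1 + 8·m_2 + 2·m_3 = 6(Δ_2 - Δ_1) = 21
  2·m_2 + 8·m_3 + 2·m_4 = 6(Δ_3 - Δ_2) = 42
Natural end conditions: m_0 = m_4 = 0.
Solving: m_0 = 0, m_1 = -201/56, m_2 = 33/14, m_3 = 261/56, m_4 = 0.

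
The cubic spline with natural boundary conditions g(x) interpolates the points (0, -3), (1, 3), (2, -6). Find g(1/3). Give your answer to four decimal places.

0.1111

With M_i denoting the second derivative at x_i, h_i = 1, 1, and Δ_i = (y_(i+1) − y_i)/h_i = 6, -9:
  1·M_0 + 4·M_1 + 1·M_2 = 6(Δ_1 - Δ_0) = -90
Natural end conditions: M_0 = M_2 = 0.
Hence M_0 = 0, M_1 = -45/2, M_2 = 0.
On [0, 1], g(x) = -3 + 39/4·x + 0·x² - 15/4·x³.
With x = 1/3: g(1/3) = 1/9.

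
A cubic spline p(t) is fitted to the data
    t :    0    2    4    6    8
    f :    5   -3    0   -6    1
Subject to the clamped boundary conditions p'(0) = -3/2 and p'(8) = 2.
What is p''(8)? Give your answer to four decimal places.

-6.4196

With M_i denoting the second derivative at x_i, h_i = 2, 2, 2, 2, and Δ_i = (y_(i+1) − y_i)/h_i = -4, 3/2, -3, 7/2:
  2·M_0 + 8·M_1 + 2·M_2 = 6(Δ_1 - Δ_0) = 33
  2·M_1 + 8·M_2 + 2·M_3 = 6(Δ_2 - Δ_1) = -27
  2·M_2 + 8·M_3 + 2·M_4 = 6(Δ_3 - Δ_2) = 39
Clamped end conditions give two more equations: 2h_0·M_0 + h_0·M_1 = 6(Δ_0 - p'(0)) = -15 and h_3·M_3 + 2h_3·M_4 = 6(p'(8) - Δ_3) = -9.
Hence M_0 = -863/112, M_1 = 443/56, M_2 = -119/16, M_3 = 467/56, M_4 = -719/112.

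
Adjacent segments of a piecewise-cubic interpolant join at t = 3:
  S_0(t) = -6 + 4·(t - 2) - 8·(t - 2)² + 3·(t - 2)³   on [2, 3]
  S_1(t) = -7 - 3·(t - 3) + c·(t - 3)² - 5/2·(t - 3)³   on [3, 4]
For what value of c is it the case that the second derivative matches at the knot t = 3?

S_0''(t) = -16 + 18·(t - 2), so S_0''(3) = 2. On the right, S_1''(3) = 2c, so c = 1.

1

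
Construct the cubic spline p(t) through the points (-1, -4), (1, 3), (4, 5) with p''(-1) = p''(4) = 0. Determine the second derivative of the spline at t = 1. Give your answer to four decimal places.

-1.7000

With M_i denoting the second derivative at x_i, h_i = 2, 3, and Δ_i = (y_(i+1) − y_i)/h_i = 7/2, 2/3:
  2·M_0 + 10·M_1 + 3·M_2 = 6(Δ_1 - Δ_0) = -17
Natural end conditions: M_0 = M_2 = 0.
Forward elimination and back-substitution give M_0 = 0, M_1 = -17/10, M_2 = 0.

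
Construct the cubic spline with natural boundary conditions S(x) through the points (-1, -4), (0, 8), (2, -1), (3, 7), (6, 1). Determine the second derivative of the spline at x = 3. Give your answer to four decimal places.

With M_i denoting the second derivative at x_i, h_i = 1, 2, 1, 3, and Δ_i = (y_(i+1) − y_i)/h_i = 12, -9/2, 8, -2:
  1·M_0 + 6·M_1 + 2·M_2 = 6(Δ_1 - Δ_0) = -99
  2·M_1 + 6·M_2 + 1·M_3 = 6(Δ_2 - Δ_1) = 75
  1·M_2 + 8·M_3 + 3·M_4 = 6(Δ_3 - Δ_2) = -60
Natural end conditions: M_0 = M_4 = 0.
Solving the tridiagonal system: M_0 = 0, M_1 = -5973/250, M_2 = 2772/125, M_3 = -1284/125, M_4 = 0.

-10.2720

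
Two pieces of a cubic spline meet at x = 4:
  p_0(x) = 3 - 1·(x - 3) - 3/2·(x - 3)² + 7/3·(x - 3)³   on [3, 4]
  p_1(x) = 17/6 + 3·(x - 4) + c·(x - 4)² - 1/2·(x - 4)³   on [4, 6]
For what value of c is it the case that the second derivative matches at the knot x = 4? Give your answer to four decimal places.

p_0''(x) = -3 + 14·(x - 3), so p_0''(4) = 11. On the right, p_1''(4) = 2c, so c = 11/2.

5.5000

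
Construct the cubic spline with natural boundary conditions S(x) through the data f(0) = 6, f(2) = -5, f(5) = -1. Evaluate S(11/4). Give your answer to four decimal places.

-6.0180

With M_i denoting the second derivative at x_i, h_i = 2, 3, and Δ_i = (y_(i+1) − y_i)/h_i = -11/2, 4/3:
  2·M_0 + 10·M_1 + 3·M_2 = 6(Δ_1 - Δ_0) = 41
Natural end conditions: M_0 = M_2 = 0.
Forward elimination and back-substitution give M_0 = 0, M_1 = 41/10, M_2 = 0.
On [2, 5], S(x) = -5 - 83/30·(x - 2) + 41/20·(x - 2)² - 41/180·(x - 2)³.
With (x - 2) = 3/4: S(11/4) = -7703/1280.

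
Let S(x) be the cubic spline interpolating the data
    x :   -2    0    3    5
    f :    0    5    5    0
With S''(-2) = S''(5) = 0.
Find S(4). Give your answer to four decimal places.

Let m_i = S''(x_i). Step sizes h_i = 2, 3, 2; slopes of the chords Δ_i = (y_(i+1) - y_i)/h_i = 5/2, 0, -5/2.
  2·m_0 + 10·m_1 + 3·m_2 = 6(Δ_1 - Δ_0) = -15
  3·m_1 + 10·m_2 + 2·m_3 = 6(Δ_2 - Δ_1) = -15
Natural end conditions: m_0 = m_3 = 0.
Solving: m_0 = 0, m_1 = -15/13, m_2 = -15/13, m_3 = 0.
On [3, 5], S(x) = 5 - 45/26·(x - 3) - 15/26·(x - 3)² + 5/52·(x - 3)³.
With (x - 3) = 1: S(4) = 145/52.

2.7885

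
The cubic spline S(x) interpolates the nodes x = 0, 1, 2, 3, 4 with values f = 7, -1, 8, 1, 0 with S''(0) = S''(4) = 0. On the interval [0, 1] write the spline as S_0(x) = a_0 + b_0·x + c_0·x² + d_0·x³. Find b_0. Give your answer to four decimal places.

Write M_i for S''(x_i). With h_i = 1, 1, 1, 1 and divided differences Δ_i = -8, 9, -7, -1, the continuity of S' gives the tridiagonal system
  1·M_0 + 4·M_1 + 1·M_2 = 6(Δ_1 - Δ_0) = 102
  1·M_1 + 4·M_2 + 1·M_3 = 6(Δ_2 - Δ_1) = -96
  1·M_2 + 4·M_3 + 1·M_4 = 6(Δ_3 - Δ_2) = 36
Natural end conditions: M_0 = M_4 = 0.
Hence M_0 = 0, M_1 = 975/28, M_2 = -261/7, M_3 = 513/28, M_4 = 0.
On [0, 1], with S_0(x) = a_0 + b_0·x + c_0·x² + d_0·x³: c_0 = M_0/2 = 0, d_0 = (M_1 - M_0)/(6h_0) = 325/56, b_0 = Δ_0 - h_0(2M_0 + M_1)/6 = -773/56.

-13.8036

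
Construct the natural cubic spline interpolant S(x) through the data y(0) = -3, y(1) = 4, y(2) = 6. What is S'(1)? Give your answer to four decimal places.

4.5000

With M_i denoting the second derivative at x_i, h_i = 1, 1, and Δ_i = (y_(i+1) − y_i)/h_i = 7, 2:
  1·M_0 + 4·M_1 + 1·M_2 = 6(Δ_1 - Δ_0) = -30
Natural end conditions: M_0 = M_2 = 0.
Solving the tridiagonal system: M_0 = 0, M_1 = -15/2, M_2 = 0.
On [1, 2], S'(x) = b_1 + 2c_1·(x - 1) + 3d_1·(x - 1)² with b_1 = Δ_1 - h_1(2M_1 + M_2)/6 = 9/2, c_1 = M_1/2 = -15/4, d_1 = (M_2 - M_1)/(6h_1) = 5/4. So S'(1) = 9/2.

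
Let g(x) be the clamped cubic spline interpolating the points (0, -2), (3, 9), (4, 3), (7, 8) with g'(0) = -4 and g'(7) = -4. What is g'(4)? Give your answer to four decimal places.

-4.4182

Let M_i = g''(x_i). Step sizes h_i = 3, 1, 3; slopes of the chords Δ_i = (y_(i+1) - y_i)/h_i = 11/3, -6, 5/3.
  3·M_0 + 8·M_1 + 1·M_2 = 6(Δ_1 - Δ_0) = -58
  1·M_1 + 8·M_2 + 3·M_3 = 6(Δ_2 - Δ_1) = 46
Clamped end conditions give two more equations: 2h_0·M_0 + h_0·M_1 = 6(Δ_0 - g'(0)) = 46 and h_2·M_2 + 2h_2·M_3 = 6(g'(7) - Δ_2) = -34.
Forward elimination and back-substitution give M_0 = 2444/165, M_1 = -786/55, M_2 = 654/55, M_3 = -1916/165.
On [4, 7], g'(x) = b_2 + 2c_2·(x - 4) + 3d_2·(x - 4)² with b_2 = Δ_2 - h_2(2M_2 + M_3)/6 = -243/55, c_2 = M_2/2 = 327/55, d_2 = (M_3 - M_2)/(6h_2) = -1939/1485. So g'(4) = -243/55.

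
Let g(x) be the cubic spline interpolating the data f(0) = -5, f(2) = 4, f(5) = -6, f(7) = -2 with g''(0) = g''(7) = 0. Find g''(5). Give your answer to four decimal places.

5.0659

Let M_i = g''(x_i). Step sizes h_i = 2, 3, 2; slopes of the chords Δ_i = (y_(i+1) - y_i)/h_i = 9/2, -10/3, 2.
  2·M_0 + 10·M_1 + 3·M_2 = 6(Δ_1 - Δ_0) = -47
  3·M_1 + 10·M_2 + 2·M_3 = 6(Δ_2 - Δ_1) = 32
Natural end conditions: M_0 = M_3 = 0.
Solving the tridiagonal system: M_0 = 0, M_1 = -566/91, M_2 = 461/91, M_3 = 0.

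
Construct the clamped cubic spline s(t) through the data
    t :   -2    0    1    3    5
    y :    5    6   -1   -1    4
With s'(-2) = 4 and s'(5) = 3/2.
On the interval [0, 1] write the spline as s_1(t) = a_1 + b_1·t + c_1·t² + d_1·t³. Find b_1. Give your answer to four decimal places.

Let σ_i = s''(x_i). Step sizes h_i = 2, 1, 2, 2; slopes of the chords Δ_i = (y_(i+1) - y_i)/h_i = 1/2, -7, 0, 5/2.
  2·σ_0 + 6·σ_1 + 1·σ_2 = 6(Δ_1 - Δ_0) = -45
  1·σ_1 + 6·σ_2 + 2·σ_3 = 6(Δ_2 - Δ_1) = 42
  2·σ_2 + 8·σ_3 + 2·σ_4 = 6(Δ_3 - Δ_2) = 15
Clamped end conditions give two more equations: 2h_0·σ_0 + h_0·σ_1 = 6(Δ_0 - s'(-2)) = -21 and h_3·σ_3 + 2h_3·σ_4 = 6(s'(5) - Δ_3) = -6.
Forward elimination and back-substitution give σ_0 = -235/244, σ_1 = -523/61, σ_2 = 1021/122, σ_3 = 11/61, σ_4 = -97/61.
On [0, 1], with s_1(t) = a_1 + b_1·t + c_1·t² + d_1·t³: c_1 = σ_1/2 = -523/122, d_1 = (σ_2 - σ_1)/(6h_1) = 689/244, b_1 = Δ_1 - h_1(2σ_1 + σ_2)/6 = -1351/244.

-5.5369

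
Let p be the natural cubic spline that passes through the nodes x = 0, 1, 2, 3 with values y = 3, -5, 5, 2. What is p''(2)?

With σ_i denoting the second derivative at x_i, h_i = 1, 1, 1, and Δ_i = (y_(i+1) − y_i)/h_i = -8, 10, -3:
  1·σ_0 + 4·σ_1 + 1·σ_2 = 6(Δ_1 - Δ_0) = 108
  1·σ_1 + 4·σ_2 + 1·σ_3 = 6(Δ_2 - Δ_1) = -78
Natural end conditions: σ_0 = σ_3 = 0.
Forward elimination and back-substitution give σ_0 = 0, σ_1 = 34, σ_2 = -28, σ_3 = 0.

-28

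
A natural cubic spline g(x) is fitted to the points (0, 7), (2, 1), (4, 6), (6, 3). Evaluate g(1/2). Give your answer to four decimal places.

4.6875

Put σ_i = g'' at the i-th knot. Here h = (2, 2, 2) and Δ = (-3, 5/2, -3/2), so the interior equations h_(i-1)·σ_(i-1) + 2(h_(i-1)+h_i)·σ_i + h_i·σ_(i+1) = 6(Δ_i − Δ_(i-1)) read
  2·σ_0 + 8·σ_1 + 2·σ_2 = 6(Δ_1 - Δ_0) = 33
  2·σ_1 + 8·σ_2 + 2·σ_3 = 6(Δ_2 - Δ_1) = -24
Natural end conditions: σ_0 = σ_3 = 0.
Solving the tridiagonal system: σ_0 = 0, σ_1 = 26/5, σ_2 = -43/10, σ_3 = 0.
On [0, 2], g(x) = 7 - 71/15·x + 0·x² + 13/30·x³.
With x = 1/2: g(1/2) = 75/16.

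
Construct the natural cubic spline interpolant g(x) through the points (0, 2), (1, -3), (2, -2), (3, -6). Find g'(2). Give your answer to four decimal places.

Write m_i for g''(x_i). With h_i = 1, 1, 1 and divided differences Δ_i = -5, 1, -4, the continuity of g' gives the tridiagonal system
  1·m_0 + 4·m_1 + 1·m_2 = 6(Δ_1 - Δ_0) = 36
  1·m_1 + 4·m_2 + 1·m_3 = 6(Δ_2 - Δ_1) = -30
Natural end conditions: m_0 = m_3 = 0.
Forward elimination and back-substitution give m_0 = 0, m_1 = 58/5, m_2 = -52/5, m_3 = 0.
On [2, 3], g'(x) = b_2 + 2c_2·(x - 2) + 3d_2·(x - 2)² with b_2 = Δ_2 - h_2(2m_2 + m_3)/6 = -8/15, c_2 = m_2/2 = -26/5, d_2 = (m_3 - m_2)/(6h_2) = 26/15. So g'(2) = -8/15.

-0.5333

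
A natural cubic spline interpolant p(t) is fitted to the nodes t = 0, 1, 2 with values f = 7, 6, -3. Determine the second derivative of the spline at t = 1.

-12

Let M_i = p''(x_i). Step sizes h_i = 1, 1; slopes of the chords Δ_i = (y_(i+1) - y_i)/h_i = -1, -9.
  1·M_0 + 4·M_1 + 1·M_2 = 6(Δ_1 - Δ_0) = -48
Natural end conditions: M_0 = M_2 = 0.
Hence M_0 = 0, M_1 = -12, M_2 = 0.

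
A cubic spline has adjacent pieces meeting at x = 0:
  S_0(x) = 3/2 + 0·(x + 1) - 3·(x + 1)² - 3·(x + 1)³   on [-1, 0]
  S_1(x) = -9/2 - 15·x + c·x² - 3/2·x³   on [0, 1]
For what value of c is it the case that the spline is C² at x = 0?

-12

S_0''(x) = -6 - 18·(x + 1), so S_0''(0) = -24. On the right, S_1''(0) = 2c, so c = -12.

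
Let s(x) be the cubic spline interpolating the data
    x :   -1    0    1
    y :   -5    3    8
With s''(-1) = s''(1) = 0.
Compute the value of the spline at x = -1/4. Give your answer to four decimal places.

1.2461

Write m_i for s''(x_i). With h_i = 1, 1 and divided differences Δ_i = 8, 5, the continuity of s' gives the tridiagonal system
  1·m_0 + 4·m_1 + 1·m_2 = 6(Δ_1 - Δ_0) = -18
Natural end conditions: m_0 = m_2 = 0.
Forward elimination and back-substitution give m_0 = 0, m_1 = -9/2, m_2 = 0.
On [-1, 0], s(x) = -5 + 35/4·(x + 1) + 0·(x + 1)² - 3/4·(x + 1)³.
With (x + 1) = 3/4: s(-1/4) = 319/256.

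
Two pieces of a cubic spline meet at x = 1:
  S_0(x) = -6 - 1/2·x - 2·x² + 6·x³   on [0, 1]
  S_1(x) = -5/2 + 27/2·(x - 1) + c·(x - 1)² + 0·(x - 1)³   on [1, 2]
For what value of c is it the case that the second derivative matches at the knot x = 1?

S_0''(x) = -4 + 36·x, so S_0''(1) = 32. On the right, S_1''(1) = 2c, so c = 16.

16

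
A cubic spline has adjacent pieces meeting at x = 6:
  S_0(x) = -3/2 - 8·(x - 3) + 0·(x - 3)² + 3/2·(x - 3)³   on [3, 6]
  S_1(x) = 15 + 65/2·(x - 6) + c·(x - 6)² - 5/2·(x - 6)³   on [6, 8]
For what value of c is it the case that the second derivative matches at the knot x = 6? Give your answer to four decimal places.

S_0''(x) = 0 + 9·(x - 3), so S_0''(6) = 27. On the right, S_1''(6) = 2c, so c = 27/2.

13.5000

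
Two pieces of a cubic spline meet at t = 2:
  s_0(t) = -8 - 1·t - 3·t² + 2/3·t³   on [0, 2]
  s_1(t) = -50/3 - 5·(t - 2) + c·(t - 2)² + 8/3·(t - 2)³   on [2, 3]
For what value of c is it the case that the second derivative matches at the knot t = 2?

1

s_0''(t) = -6 + 4·t, so s_0''(2) = 2. On the right, s_1''(2) = 2c, so c = 1.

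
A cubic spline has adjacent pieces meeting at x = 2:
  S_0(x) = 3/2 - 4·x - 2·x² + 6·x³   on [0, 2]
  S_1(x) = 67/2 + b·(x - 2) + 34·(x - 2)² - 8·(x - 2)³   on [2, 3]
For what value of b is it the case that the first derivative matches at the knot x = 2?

S_0'(x) = -4 - 4·x + 18·x², so S_0'(2) = 60. On the right, S_1'(2) = b, so b = 60.

60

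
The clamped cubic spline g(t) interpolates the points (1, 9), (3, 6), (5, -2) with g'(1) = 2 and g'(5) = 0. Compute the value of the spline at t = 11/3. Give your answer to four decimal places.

2.5556

With m_i denoting the second derivative at x_i, h_i = 2, 2, and Δ_i = (y_(i+1) − y_i)/h_i = -3/2, -4:
  2·m_0 + 8·m_1 + 2·m_2 = 6(Δ_1 - Δ_0) = -15
Clamped end conditions give two more equations: 2h_0·m_0 + h_0·m_1 = 6(Δ_0 - g'(1)) = -21 and h_1·m_1 + 2h_1·m_2 = 6(g'(5) - Δ_1) = 24.
Forward elimination and back-substitution give m_0 = -31/8, m_1 = -11/4, m_2 = 59/8.
On [3, 5], g(t) = 6 - 37/8·(t - 3) - 11/8·(t - 3)² + 27/32·(t - 3)³.
With (t - 3) = 2/3: g(11/3) = 23/9.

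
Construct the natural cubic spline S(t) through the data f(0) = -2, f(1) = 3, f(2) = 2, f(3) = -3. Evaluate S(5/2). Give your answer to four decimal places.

Let σ_i = S''(x_i). Step sizes h_i = 1, 1, 1; slopes of the chords Δ_i = (y_(i+1) - y_i)/h_i = 5, -1, -5.
  1·σ_0 + 4·σ_1 + 1·σ_2 = 6(Δ_1 - Δ_0) = -36
  1·σ_1 + 4·σ_2 + 1·σ_3 = 6(Δ_2 - Δ_1) = -24
Natural end conditions: σ_0 = σ_3 = 0.
Solving: σ_0 = 0, σ_1 = -8, σ_2 = -4, σ_3 = 0.
On [2, 3], S(t) = 2 - 11/3·(t - 2) - 2·(t - 2)² + 2/3·(t - 2)³.
With (t - 2) = 1/2: S(5/2) = -1/4.

-0.2500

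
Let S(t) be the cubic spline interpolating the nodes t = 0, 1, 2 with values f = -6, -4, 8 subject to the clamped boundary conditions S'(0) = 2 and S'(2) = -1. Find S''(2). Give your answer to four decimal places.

With m_i denoting the second derivative at x_i, h_i = 1, 1, and Δ_i = (y_(i+1) − y_i)/h_i = 2, 12:
  1·m_0 + 4·m_1 + 1·m_2 = 6(Δ_1 - Δ_0) = 60
Clamped end conditions give two more equations: 2h_0·m_0 + h_0·m_1 = 6(Δ_0 - S'(0)) = 0 and h_1·m_1 + 2h_1·m_2 = 6(S'(2) - Δ_1) = -78.
Hence m_0 = -33/2, m_1 = 33, m_2 = -111/2.

-55.5000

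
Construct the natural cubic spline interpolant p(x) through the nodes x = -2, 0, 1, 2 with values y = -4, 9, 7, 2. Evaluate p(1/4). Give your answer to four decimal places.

9.0391

Put m_i = p'' at the i-th knot. Here h = (2, 1, 1) and Δ = (13/2, -2, -5), so the interior equations h_(i-1)·m_(i-1) + 2(h_(i-1)+h_i)·m_i + h_i·m_(i+1) = 6(Δ_i − Δ_(i-1)) read
  2·m_0 + 6·m_1 + 1·m_2 = 6(Δ_1 - Δ_0) = -51
  1·m_1 + 4·m_2 + 1·m_3 = 6(Δ_2 - Δ_1) = -18
Natural end conditions: m_0 = m_3 = 0.
Hence m_0 = 0, m_1 = -186/23, m_2 = -57/23, m_3 = 0.
On [0, 1], p(x) = 9 + 51/46·x - 93/23·x² + 43/46·x³.
With x = 1/4: p(1/4) = 1157/128.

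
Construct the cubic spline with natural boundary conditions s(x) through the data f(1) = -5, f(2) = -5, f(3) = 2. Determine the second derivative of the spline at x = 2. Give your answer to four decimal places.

10.5000

Put m_i = s'' at the i-th knot. Here h = (1, 1) and Δ = (0, 7), so the interior equations h_(i-1)·m_(i-1) + 2(h_(i-1)+h_i)·m_i + h_i·m_(i+1) = 6(Δ_i − Δ_(i-1)) read
  1·m_0 + 4·m_1 + 1·m_2 = 6(Δ_1 - Δ_0) = 42
Natural end conditions: m_0 = m_2 = 0.
Solving: m_0 = 0, m_1 = 21/2, m_2 = 0.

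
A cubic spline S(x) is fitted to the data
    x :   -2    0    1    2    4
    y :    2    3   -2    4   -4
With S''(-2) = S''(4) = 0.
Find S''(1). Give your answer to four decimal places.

Write σ_i for S''(x_i). With h_i = 2, 1, 1, 2 and divided differences Δ_i = 1/2, -5, 6, -4, the continuity of S' gives the tridiagonal system
  2·σ_0 + 6·σ_1 + 1·σ_2 = 6(Δ_1 - Δ_0) = -33
  1·σ_1 + 4·σ_2 + 1·σ_3 = 6(Δ_2 - Δ_1) = 66
  1·σ_2 + 6·σ_3 + 2·σ_4 = 6(Δ_3 - Δ_2) = -60
Natural end conditions: σ_0 = σ_4 = 0.
Hence σ_0 = 0, σ_1 = -405/44, σ_2 = 489/22, σ_3 = -603/44, σ_4 = 0.

22.2273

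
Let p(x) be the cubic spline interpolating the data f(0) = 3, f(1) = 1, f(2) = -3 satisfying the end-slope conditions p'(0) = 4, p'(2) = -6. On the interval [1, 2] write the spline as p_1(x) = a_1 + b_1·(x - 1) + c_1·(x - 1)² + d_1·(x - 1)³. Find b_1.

-4

With M_i denoting the second derivative at x_i, h_i = 1, 1, and Δ_i = (y_(i+1) − y_i)/h_i = -2, -4:
  1·M_0 + 4·M_1 + 1·M_2 = 6(Δ_1 - Δ_0) = -12
Clamped end conditions give two more equations: 2h_0·M_0 + h_0·M_1 = 6(Δ_0 - p'(0)) = -36 and h_1·M_1 + 2h_1·M_2 = 6(p'(2) - Δ_1) = -12.
Hence M_0 = -20, M_1 = 4, M_2 = -8.
On [1, 2], with p_1(x) = a_1 + b_1·(x - 1) + c_1·(x - 1)² + d_1·(x - 1)³: c_1 = M_1/2 = 2, d_1 = (M_2 - M_1)/(6h_1) = -2, b_1 = Δ_1 - h_1(2M_1 + M_2)/6 = -4.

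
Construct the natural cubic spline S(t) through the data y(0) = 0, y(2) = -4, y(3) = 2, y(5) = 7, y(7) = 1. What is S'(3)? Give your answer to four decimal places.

Write σ_i for S''(x_i). With h_i = 2, 1, 2, 2 and divided differences Δ_i = -2, 6, 5/2, -3, the continuity of S' gives the tridiagonal system
  2·σ_0 + 6·σ_1 + 1·σ_2 = 6(Δ_1 - Δ_0) = 48
  1·σ_1 + 6·σ_2 + 2·σ_3 = 6(Δ_2 - Δ_1) = -21
  2·σ_2 + 8·σ_3 + 2·σ_4 = 6(Δ_3 - Δ_2) = -33
Natural end conditions: σ_0 = σ_4 = 0.
Solving: σ_0 = 0, σ_1 = 1107/128, σ_2 = -249/64, σ_3 = -807/256, σ_4 = 0.
On [3, 5], S'(t) = b_2 + 2c_2·(t - 3) + 3d_2·(t - 3)² with b_2 = Δ_2 - h_2(2σ_2 + σ_3)/6 = 1573/256, c_2 = σ_2/2 = -249/128, d_2 = (σ_3 - σ_2)/(6h_2) = 63/1024. So S'(3) = 1573/256.

6.1445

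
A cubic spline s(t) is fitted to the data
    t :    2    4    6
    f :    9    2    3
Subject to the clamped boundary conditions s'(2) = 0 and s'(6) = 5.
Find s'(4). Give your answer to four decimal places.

Write M_i for s''(x_i). With h_i = 2, 2 and divided differences Δ_i = -7/2, 1/2, the continuity of s' gives the tridiagonal system
  2·M_0 + 8·M_1 + 2·M_2 = 6(Δ_1 - Δ_0) = 24
Clamped end conditions give two more equations: 2h_0·M_0 + h_0·M_1 = 6(Δ_0 - s'(2)) = -21 and h_1·M_1 + 2h_1·M_2 = 6(s'(6) - Δ_1) = 27.
Solving: M_0 = -7, M_1 = 7/2, M_2 = 5.
On [4, 6], s'(t) = b_1 + 2c_1·(t - 4) + 3d_1·(t - 4)² with b_1 = Δ_1 - h_1(2M_1 + M_2)/6 = -7/2, c_1 = M_1/2 = 7/4, d_1 = (M_2 - M_1)/(6h_1) = 1/8. So s'(4) = -7/2.

-3.5000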